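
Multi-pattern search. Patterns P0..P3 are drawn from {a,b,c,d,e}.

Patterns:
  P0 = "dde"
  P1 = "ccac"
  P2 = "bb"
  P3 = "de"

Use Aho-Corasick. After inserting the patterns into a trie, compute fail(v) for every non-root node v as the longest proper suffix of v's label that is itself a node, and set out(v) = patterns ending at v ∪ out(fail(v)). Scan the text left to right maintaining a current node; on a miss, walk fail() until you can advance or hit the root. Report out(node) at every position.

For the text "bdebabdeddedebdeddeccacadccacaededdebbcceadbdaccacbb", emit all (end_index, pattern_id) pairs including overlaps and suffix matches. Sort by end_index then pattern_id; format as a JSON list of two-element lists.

Build:
Trie nodes:
  n0 'ε': b→8 c→4 d→1
  n1 'd': d→2 e→10
  n2 'dd': e→3
  n3 'dde': ·  [P0 ends]
  n4 'c': c→5
  n5 'cc': a→6
  n6 'cca': c→7
  n7 'ccac': ·  [P1 ends]
  n8 'b': b→9
  n9 'bb': ·  [P2 ends]
  n10 'de': ·  [P3 ends]

Failure links (BFS by depth):
  n1('d'): parent n0 fail=0; on 'd' 0 → fail=0;  out ∅∪∅=∅
  n4('c'): parent n0 fail=0; on 'c' 0 → fail=0;  out ∅∪∅=∅
  n8('b'): parent n0 fail=0; on 'b' 0 → fail=0;  out ∅∪∅=∅
  n2('dd'): parent n1 fail=0; on 'd' 0 → fail=1;  out ∅∪∅=∅
  n5('cc'): parent n4 fail=0; on 'c' 0 → fail=4;  out ∅∪∅=∅
  n9('bb'): parent n8 fail=0; on 'b' 0 → fail=8;  out {2}∪∅={2}
  n10('de'): parent n1 fail=0; on 'e' 0 → fail=0;  out {3}∪∅={3}
  n3('dde'): parent n2 fail=1; on 'e' 1 → fail=10;  out {0}∪{3}={0,3}
  n6('cca'): parent n5 fail=4; on 'a' 4→0 → fail=0;  out ∅∪∅=∅
  n7('ccac'): parent n6 fail=0; on 'c' 0 → fail=4;  out {1}∪∅={1}

Run:
i=0 'b': node 0→8
i=1 'd': node 8→1 (fail-walked)
i=2 'e': node 1→10  → match P3@[1:2]
i=3 'b': node 10→8 (fail-walked)
i=4 'a': node 8→0 (fail-walked)
i=5 'b': node 0→8
i=6 'd': node 8→1 (fail-walked)
i=7 'e': node 1→10  → match P3@[6:7]
i=8 'd': node 10→1 (fail-walked)
i=9 'd': node 1→2
i=10 'e': node 2→3  → match P0@[8:10],P3@[9:10]
i=11 'd': node 3→1 (fail-walked)
i=12 'e': node 1→10  → match P3@[11:12]
i=13 'b': node 10→8 (fail-walked)
i=14 'd': node 8→1 (fail-walked)
i=15 'e': node 1→10  → match P3@[14:15]
i=16 'd': node 10→1 (fail-walked)
i=17 'd': node 1→2
i=18 'e': node 2→3  → match P0@[16:18],P3@[17:18]
i=19 'c': node 3→4 (fail-walked)
i=20 'c': node 4→5
i=21 'a': node 5→6
i=22 'c': node 6→7  → match P1@[19:22]
i=23 'a': node 7→0 (fail-walked)
i=24 'd': node 0→1
i=25 'c': node 1→4 (fail-walked)
i=26 'c': node 4→5
i=27 'a': node 5→6
i=28 'c': node 6→7  → match P1@[25:28]
i=29 'a': node 7→0 (fail-walked)
i=30 'e': node 0→0
i=31 'd': node 0→1
i=32 'e': node 1→10  → match P3@[31:32]
i=33 'd': node 10→1 (fail-walked)
i=34 'd': node 1→2
i=35 'e': node 2→3  → match P0@[33:35],P3@[34:35]
i=36 'b': node 3→8 (fail-walked)
i=37 'b': node 8→9  → match P2@[36:37]
i=38 'c': node 9→4 (fail-walked)
i=39 'c': node 4→5
i=40 'e': node 5→0 (fail-walked)
i=41 'a': node 0→0
i=42 'd': node 0→1
i=43 'b': node 1→8 (fail-walked)
i=44 'd': node 8→1 (fail-walked)
i=45 'a': node 1→0 (fail-walked)
i=46 'c': node 0→4
i=47 'c': node 4→5
i=48 'a': node 5→6
i=49 'c': node 6→7  → match P1@[46:49]
i=50 'b': node 7→8 (fail-walked)
i=51 'b': node 8→9  → match P2@[50:51]

All matches (sorted): [[2,3],[7,3],[10,0],[10,3],[12,3],[15,3],[18,0],[18,3],[22,1],[28,1],[32,3],[35,0],[35,3],[37,2],[49,1],[51,2]]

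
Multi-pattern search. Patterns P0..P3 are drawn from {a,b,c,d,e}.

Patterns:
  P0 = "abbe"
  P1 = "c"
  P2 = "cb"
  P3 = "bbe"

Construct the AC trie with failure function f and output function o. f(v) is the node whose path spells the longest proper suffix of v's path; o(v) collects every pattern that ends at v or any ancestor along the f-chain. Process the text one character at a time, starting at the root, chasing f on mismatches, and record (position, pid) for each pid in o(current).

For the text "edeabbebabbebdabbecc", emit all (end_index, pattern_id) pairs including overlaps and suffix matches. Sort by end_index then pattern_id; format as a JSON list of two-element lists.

Construct AC machine:
Trie nodes:
  n0 'ε': a→1 b→7 c→5
  n1 'a': b→2
  n2 'ab': b→3
  n3 'abb': e→4
  n4 'abbe': ·  ←P0
  n5 'c': b→6  ←P1
  n6 'cb': ·  ←P2
  n7 'b': b→8
  n8 'bb': e→9
  n9 'bbe': ·  ←P3

Failure links (BFS by depth):
  n1('a'): parent n0 fail=0; on 'a' 0 → fail=0;  out ∅∪∅=∅
  n5('c'): parent n0 fail=0; on 'c' 0 → fail=0;  out {1}∪∅={1}
  n7('b'): parent n0 fail=0; on 'b' 0 → fail=0;  out ∅∪∅=∅
  n2('ab'): parent n1 fail=0; on 'b' 0 → fail=7;  out ∅∪∅=∅
  n6('cb'): parent n5 fail=0; on 'b' 0 → fail=7;  out {2}∪∅={2}
  n8('bb'): parent n7 fail=0; on 'b' 0 → fail=7;  out ∅∪∅=∅
  n3('abb'): parent n2 fail=7; on 'b' 7 → fail=8;  out ∅∪∅=∅
  n9('bbe'): parent n8 fail=7; on 'e' 7→0 → fail=0;  out {3}∪∅={3}
  n4('abbe'): parent n3 fail=8; on 'e' 8 → fail=9;  out {0}∪{3}={0,3}

Run:
[0] read 'e'  n0⇒n0
[1] read 'd'  n0⇒n0
[2] read 'e'  n0⇒n0
[3] read 'a'  n0⇒n1
[4] read 'b'  n1⇒n2
[5] read 'b'  n2⇒n3
[6] read 'e'  n3⇒n4  → match P0@[3:6],P3@[4:6]
[7] read 'b'  n4⇒n7 (via fail)
[8] read 'a'  n7⇒n1 (via fail)
[9] read 'b'  n1⇒n2
[10] read 'b'  n2⇒n3
[11] read 'e'  n3⇒n4  → match P0@[8:11],P3@[9:11]
[12] read 'b'  n4⇒n7 (via fail)
[13] read 'd'  n7⇒n0 (via fail)
[14] read 'a'  n0⇒n1
[15] read 'b'  n1⇒n2
[16] read 'b'  n2⇒n3
[17] read 'e'  n3⇒n4  → match P0@[14:17],P3@[15:17]
[18] read 'c'  n4⇒n5 (via fail)  → match P1@[18:18]
[19] read 'c'  n5⇒n5 (via fail)  → match P1@[19:19]

Result: [[6,0],[6,3],[11,0],[11,3],[17,0],[17,3],[18,1],[19,1]]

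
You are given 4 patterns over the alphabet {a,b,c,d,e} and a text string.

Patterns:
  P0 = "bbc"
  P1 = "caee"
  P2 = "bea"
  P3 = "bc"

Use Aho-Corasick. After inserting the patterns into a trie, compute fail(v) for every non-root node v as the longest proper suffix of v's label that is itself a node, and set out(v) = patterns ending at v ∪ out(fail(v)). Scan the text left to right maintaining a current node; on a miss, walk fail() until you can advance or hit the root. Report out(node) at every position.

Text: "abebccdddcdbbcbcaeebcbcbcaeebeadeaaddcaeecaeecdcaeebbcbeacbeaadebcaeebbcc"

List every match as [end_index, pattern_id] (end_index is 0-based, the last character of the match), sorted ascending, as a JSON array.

Build:
Trie (insert patterns):
  n0 'ε': b→1 c→4
  n1 'b': b→2 c→10 e→8
  n2 'bb': c→3
  n3 'bbc': ·  [P0 ends]
  n4 'c': a→5
  n5 'ca': e→6
  n6 'cae': e→7
  n7 'caee': ·  [P1 ends]
  n8 'be': a→9
  n9 'bea': ·  [P2 ends]
  n10 'bc': ·  [P3 ends]

Failure links (BFS by depth):
  fail(1) 'b': from fail(0)=0 chase 'b': 0 ⇒ 0;  out=∅∪out(0)=∅
  fail(4) 'c': from fail(0)=0 chase 'c': 0 ⇒ 0;  out=∅∪out(0)=∅
  fail(2) 'bb': from fail(1)=0 chase 'b': 0 ⇒ 1;  out=∅∪out(1)=∅
  fail(5) 'ca': from fail(4)=0 chase 'a': 0 ⇒ 0;  out=∅∪out(0)=∅
  fail(8) 'be': from fail(1)=0 chase 'e': 0 ⇒ 0;  out=∅∪out(0)=∅
  fail(10) 'bc': from fail(1)=0 chase 'c': 0 ⇒ 4;  out={3}∪out(4)={3}
  fail(3) 'bbc': from fail(2)=1 chase 'c': 1 ⇒ 10;  out={0}∪out(10)={0,3}
  fail(6) 'cae': from fail(5)=0 chase 'e': 0 ⇒ 0;  out=∅∪out(0)=∅
  fail(9) 'bea': from fail(8)=0 chase 'a': 0 ⇒ 0;  out={2}∪out(0)={2}
  fail(7) 'caee': from fail(6)=0 chase 'e': 0 ⇒ 0;  out={1}∪out(0)={1}

Scan:
[0] read 'a'  n0⇒n0
[1] read 'b'  n0⇒n1
[2] read 'e'  n1⇒n8
[3] read 'b'  n8⇒n1 (fail-walked)
[4] read 'c'  n1⇒n10  → match P3@[3:4]
[5] read 'c'  n10⇒n4 (fail-walked)
[6] read 'd'  n4⇒n0 (fail-walked)
[7] read 'd'  n0⇒n0
[8] read 'd'  n0⇒n0
[9] read 'c'  n0⇒n4
[10] read 'd'  n4⇒n0 (fail-walked)
[11] read 'b'  n0⇒n1
[12] read 'b'  n1⇒n2
[13] read 'c'  n2⇒n3  → match P0@[11:13],P3@[12:13]
[14] read 'b'  n3⇒n1 (fail-walked)
[15] read 'c'  n1⇒n10  → match P3@[14:15]
[16] read 'a'  n10⇒n5 (fail-walked)
[17] read 'e'  n5⇒n6
[18] read 'e'  n6⇒n7  → match P1@[15:18]
[19] read 'b'  n7⇒n1 (fail-walked)
[20] read 'c'  n1⇒n10  → match P3@[19:20]
[21] read 'b'  n10⇒n1 (fail-walked)
[22] read 'c'  n1⇒n10  → match P3@[21:22]
[23] read 'b'  n10⇒n1 (fail-walked)
[24] read 'c'  n1⇒n10  → match P3@[23:24]
[25] read 'a'  n10⇒n5 (fail-walked)
[26] read 'e'  n5⇒n6
[27] read 'e'  n6⇒n7  → match P1@[24:27]
[28] read 'b'  n7⇒n1 (fail-walked)
[29] read 'e'  n1⇒n8
[30] read 'a'  n8⇒n9  → match P2@[28:30]
[31] read 'd'  n9⇒n0 (fail-walked)
[32] read 'e'  n0⇒n0
[33] read 'a'  n0⇒n0
[34] read 'a'  n0⇒n0
[35] read 'd'  n0⇒n0
[36] read 'd'  n0⇒n0
[37] read 'c'  n0⇒n4
[38] read 'a'  n4⇒n5
[39] read 'e'  n5⇒n6
[40] read 'e'  n6⇒n7  → match P1@[37:40]
[41] read 'c'  n7⇒n4 (fail-walked)
[42] read 'a'  n4⇒n5
[43] read 'e'  n5⇒n6
[44] read 'e'  n6⇒n7  → match P1@[41:44]
[45] read 'c'  n7⇒n4 (fail-walked)
[46] read 'd'  n4⇒n0 (fail-walked)
[47] read 'c'  n0⇒n4
[48] read 'a'  n4⇒n5
[49] read 'e'  n5⇒n6
[50] read 'e'  n6⇒n7  → match P1@[47:50]
[51] read 'b'  n7⇒n1 (fail-walked)
[52] read 'b'  n1⇒n2
[53] read 'c'  n2⇒n3  → match P0@[51:53],P3@[52:53]
[54] read 'b'  n3⇒n1 (fail-walked)
[55] read 'e'  n1⇒n8
[56] read 'a'  n8⇒n9  → match P2@[54:56]
[57] read 'c'  n9⇒n4 (fail-walked)
[58] read 'b'  n4⇒n1 (fail-walked)
[59] read 'e'  n1⇒n8
[60] read 'a'  n8⇒n9  → match P2@[58:60]
[61] read 'a'  n9⇒n0 (fail-walked)
[62] read 'd'  n0⇒n0
[63] read 'e'  n0⇒n0
[64] read 'b'  n0⇒n1
[65] read 'c'  n1⇒n10  → match P3@[64:65]
[66] read 'a'  n10⇒n5 (fail-walked)
[67] read 'e'  n5⇒n6
[68] read 'e'  n6⇒n7  → match P1@[65:68]
[69] read 'b'  n7⇒n1 (fail-walked)
[70] read 'b'  n1⇒n2
[71] read 'c'  n2⇒n3  → match P0@[69:71],P3@[70:71]
[72] read 'c'  n3⇒n4 (fail-walked)

Matches: [[4,3],[13,0],[13,3],[15,3],[18,1],[20,3],[22,3],[24,3],[27,1],[30,2],[40,1],[44,1],[50,1],[53,0],[53,3],[56,2],[60,2],[65,3],[68,1],[71,0],[71,3]]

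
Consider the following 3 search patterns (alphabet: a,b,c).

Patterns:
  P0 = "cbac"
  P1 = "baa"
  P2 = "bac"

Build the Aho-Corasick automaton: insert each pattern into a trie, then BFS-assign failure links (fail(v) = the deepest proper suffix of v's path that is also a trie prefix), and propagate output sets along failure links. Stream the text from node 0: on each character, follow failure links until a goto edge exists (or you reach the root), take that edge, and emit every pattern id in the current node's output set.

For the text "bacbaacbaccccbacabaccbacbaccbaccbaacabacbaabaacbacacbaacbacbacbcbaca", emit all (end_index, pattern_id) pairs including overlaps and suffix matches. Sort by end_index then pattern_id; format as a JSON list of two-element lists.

Build automaton:
Trie (insert patterns):
  n0 'ε': b→5 c→1
  n1 'c': b→2
  n2 'cb': a→3
  n3 'cba': c→4
  n4 'cbac': ·  ←P0
  n5 'b': a→6
  n6 'ba': a→7 c→8
  n7 'baa': ·  ←P1
  n8 'bac': ·  ←P2

BFS fail/out derivation:
  fail(1) 'c': from fail(0)=0 chase 'c': 0 ⇒ 0;  out=∅∪out(0)=∅
  fail(5) 'b': from fail(0)=0 chase 'b': 0 ⇒ 0;  out=∅∪out(0)=∅
  fail(2) 'cb': from fail(1)=0 chase 'b': 0 ⇒ 5;  out=∅∪out(5)=∅
  fail(6) 'ba': from fail(5)=0 chase 'a': 0 ⇒ 0;  out=∅∪out(0)=∅
  fail(3) 'cba': from fail(2)=5 chase 'a': 5 ⇒ 6;  out=∅∪out(6)=∅
  fail(7) 'baa': from fail(6)=0 chase 'a': 0 ⇒ 0;  out={1}∪out(0)={1}
  fail(8) 'bac': from fail(6)=0 chase 'c': 0 ⇒ 1;  out={2}∪out(1)={2}
  fail(4) 'cbac': from fail(3)=6 chase 'c': 6 ⇒ 8;  out={0}∪out(8)={0,2}

Text stream:
[0] read 'b'  n0⇒n5
[1] read 'a'  n5⇒n6
[2] read 'c'  n6⇒n8  → match P2@[0:2]
[3] read 'b'  n8⇒n2 (fail-walked)
[4] read 'a'  n2⇒n3
[5] read 'a'  n3⇒n7 (fail-walked)  → match P1@[3:5]
[6] read 'c'  n7⇒n1 (fail-walked)
[7] read 'b'  n1⇒n2
[8] read 'a'  n2⇒n3
[9] read 'c'  n3⇒n4  → match P0@[6:9],P2@[7:9]
[10] read 'c'  n4⇒n1 (fail-walked)
[11] read 'c'  n1⇒n1 (fail-walked)
[12] read 'c'  n1⇒n1 (fail-walked)
[13] read 'b'  n1⇒n2
[14] read 'a'  n2⇒n3
[15] read 'c'  n3⇒n4  → match P0@[12:15],P2@[13:15]
[16] read 'a'  n4⇒n0 (fail-walked)
[17] read 'b'  n0⇒n5
[18] read 'a'  n5⇒n6
[19] read 'c'  n6⇒n8  → match P2@[17:19]
[20] read 'c'  n8⇒n1 (fail-walked)
[21] read 'b'  n1⇒n2
[22] read 'a'  n2⇒n3
[23] read 'c'  n3⇒n4  → match P0@[20:23],P2@[21:23]
[24] read 'b'  n4⇒n2 (fail-walked)
[25] read 'a'  n2⇒n3
[26] read 'c'  n3⇒n4  → match P0@[23:26],P2@[24:26]
[27] read 'c'  n4⇒n1 (fail-walked)
[28] read 'b'  n1⇒n2
[29] read 'a'  n2⇒n3
[30] read 'c'  n3⇒n4  → match P0@[27:30],P2@[28:30]
[31] read 'c'  n4⇒n1 (fail-walked)
[32] read 'b'  n1⇒n2
[33] read 'a'  n2⇒n3
[34] read 'a'  n3⇒n7 (fail-walked)  → match P1@[32:34]
[35] read 'c'  n7⇒n1 (fail-walked)
[36] read 'a'  n1⇒n0 (fail-walked)
[37] read 'b'  n0⇒n5
[38] read 'a'  n5⇒n6
[39] read 'c'  n6⇒n8  → match P2@[37:39]
[40] read 'b'  n8⇒n2 (fail-walked)
[41] read 'a'  n2⇒n3
[42] read 'a'  n3⇒n7 (fail-walked)  → match P1@[40:42]
[43] read 'b'  n7⇒n5 (fail-walked)
[44] read 'a'  n5⇒n6
[45] read 'a'  n6⇒n7  → match P1@[43:45]
[46] read 'c'  n7⇒n1 (fail-walked)
[47] read 'b'  n1⇒n2
[48] read 'a'  n2⇒n3
[49] read 'c'  n3⇒n4  → match P0@[46:49],P2@[47:49]
[50] read 'a'  n4⇒n0 (fail-walked)
[51] read 'c'  n0⇒n1
[52] read 'b'  n1⇒n2
[53] read 'a'  n2⇒n3
[54] read 'a'  n3⇒n7 (fail-walked)  → match P1@[52:54]
[55] read 'c'  n7⇒n1 (fail-walked)
[56] read 'b'  n1⇒n2
[57] read 'a'  n2⇒n3
[58] read 'c'  n3⇒n4  → match P0@[55:58],P2@[56:58]
[59] read 'b'  n4⇒n2 (fail-walked)
[60] read 'a'  n2⇒n3
[61] read 'c'  n3⇒n4  → match P0@[58:61],P2@[59:61]
[62] read 'b'  n4⇒n2 (fail-walked)
[63] read 'c'  n2⇒n1 (fail-walked)
[64] read 'b'  n1⇒n2
[65] read 'a'  n2⇒n3
[66] read 'c'  n3⇒n4  → match P0@[63:66],P2@[64:66]
[67] read 'a'  n4⇒n0 (fail-walked)

Result: [[2,2],[5,1],[9,0],[9,2],[15,0],[15,2],[19,2],[23,0],[23,2],[26,0],[26,2],[30,0],[30,2],[34,1],[39,2],[42,1],[45,1],[49,0],[49,2],[54,1],[58,0],[58,2],[61,0],[61,2],[66,0],[66,2]]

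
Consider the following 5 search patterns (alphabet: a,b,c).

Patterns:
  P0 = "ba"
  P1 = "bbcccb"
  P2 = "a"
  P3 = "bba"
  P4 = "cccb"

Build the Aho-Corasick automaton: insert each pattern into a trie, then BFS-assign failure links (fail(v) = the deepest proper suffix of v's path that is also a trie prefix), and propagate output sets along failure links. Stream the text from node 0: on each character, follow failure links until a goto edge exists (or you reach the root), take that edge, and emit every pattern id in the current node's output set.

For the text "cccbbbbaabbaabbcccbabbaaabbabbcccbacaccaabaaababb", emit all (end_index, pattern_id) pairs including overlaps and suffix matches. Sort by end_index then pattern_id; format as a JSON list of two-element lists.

Build:
Trie nodes:
  n0 'ε': a→8 b→1 c→10
  n1 'b': a→2 b→3
  n2 'ba': ·  [P0 ends]
  n3 'bb': a→9 c→4
  n4 'bbc': c→5
  n5 'bbcc': c→6
  n6 'bbccc': b→7
  n7 'bbcccb': ·  [P1 ends]
  n8 'a': ·  [P2 ends]
  n9 'bba': ·  [P3 ends]
  n10 'c': c→11
  n11 'cc': c→12
  n12 'ccc': b→13
  n13 'cccb': ·  [P4 ends]

Failure links (BFS by depth):
  fail(1) 'b': from fail(0)=0 chase 'b': 0 ⇒ 0;  out=∅∪out(0)=∅
  fail(8) 'a': from fail(0)=0 chase 'a': 0 ⇒ 0;  out={2}∪out(0)={2}
  fail(10) 'c': from fail(0)=0 chase 'c': 0 ⇒ 0;  out=∅∪out(0)=∅
  fail(2) 'ba': from fail(1)=0 chase 'a': 0 ⇒ 8;  out={0}∪out(8)={0,2}
  fail(3) 'bb': from fail(1)=0 chase 'b': 0 ⇒ 1;  out=∅∪out(1)=∅
  fail(11) 'cc': from fail(10)=0 chase 'c': 0 ⇒ 10;  out=∅∪out(10)=∅
  fail(4) 'bbc': from fail(3)=1 chase 'c': 1→0 ⇒ 10;  out=∅∪out(10)=∅
  fail(9) 'bba': from fail(3)=1 chase 'a': 1 ⇒ 2;  out={3}∪out(2)={0,2,3}
  fail(12) 'ccc': from fail(11)=10 chase 'c': 10 ⇒ 11;  out=∅∪out(11)=∅
  fail(5) 'bbcc': from fail(4)=10 chase 'c': 10 ⇒ 11;  out=∅∪out(11)=∅
  fail(13) 'cccb': from fail(12)=11 chase 'b': 11→10→0 ⇒ 1;  out={4}∪out(1)={4}
  fail(6) 'bbccc': from fail(5)=11 chase 'c': 11 ⇒ 12;  out=∅∪out(12)=∅
  fail(7) 'bbcccb': from fail(6)=12 chase 'b': 12 ⇒ 13;  out={1}∪out(13)={1,4}

Text stream:
i=0 'c': node 0→10
i=1 'c': node 10→11
i=2 'c': node 11→12
i=3 'b': node 12→13  emit P4@[0:3]
i=4 'b': node 13→3 ·f
i=5 'b': node 3→3 ·f
i=6 'b': node 3→3 ·f
i=7 'a': node 3→9  emit P0@[6:7],P2@[7:7],P3@[5:7]
i=8 'a': node 9→8 ·f  emit P2@[8:8]
i=9 'b': node 8→1 ·f
i=10 'b': node 1→3
i=11 'a': node 3→9  emit P0@[10:11],P2@[11:11],P3@[9:11]
i=12 'a': node 9→8 ·f  emit P2@[12:12]
i=13 'b': node 8→1 ·f
i=14 'b': node 1→3
i=15 'c': node 3→4
i=16 'c': node 4→5
i=17 'c': node 5→6
i=18 'b': node 6→7  emit P1@[13:18],P4@[15:18]
i=19 'a': node 7→2 ·f  emit P0@[18:19],P2@[19:19]
i=20 'b': node 2→1 ·f
i=21 'b': node 1→3
i=22 'a': node 3→9  emit P0@[21:22],P2@[22:22],P3@[20:22]
i=23 'a': node 9→8 ·f  emit P2@[23:23]
i=24 'a': node 8→8 ·f  emit P2@[24:24]
i=25 'b': node 8→1 ·f
i=26 'b': node 1→3
i=27 'a': node 3→9  emit P0@[26:27],P2@[27:27],P3@[25:27]
i=28 'b': node 9→1 ·f
i=29 'b': node 1→3
i=30 'c': node 3→4
i=31 'c': node 4→5
i=32 'c': node 5→6
i=33 'b': node 6→7  emit P1@[28:33],P4@[30:33]
i=34 'a': node 7→2 ·f  emit P0@[33:34],P2@[34:34]
i=35 'c': node 2→10 ·f
i=36 'a': node 10→8 ·f  emit P2@[36:36]
i=37 'c': node 8→10 ·f
i=38 'c': node 10→11
i=39 'a': node 11→8 ·f  emit P2@[39:39]
i=40 'a': node 8→8 ·f  emit P2@[40:40]
i=41 'b': node 8→1 ·f
i=42 'a': node 1→2  emit P0@[41:42],P2@[42:42]
i=43 'a': node 2→8 ·f  emit P2@[43:43]
i=44 'a': node 8→8 ·f  emit P2@[44:44]
i=45 'b': node 8→1 ·f
i=46 'a': node 1→2  emit P0@[45:46],P2@[46:46]
i=47 'b': node 2→1 ·f
i=48 'b': node 1→3

All matches (sorted): [[3,4],[7,0],[7,2],[7,3],[8,2],[11,0],[11,2],[11,3],[12,2],[18,1],[18,4],[19,0],[19,2],[22,0],[22,2],[22,3],[23,2],[24,2],[27,0],[27,2],[27,3],[33,1],[33,4],[34,0],[34,2],[36,2],[39,2],[40,2],[42,0],[42,2],[43,2],[44,2],[46,0],[46,2]]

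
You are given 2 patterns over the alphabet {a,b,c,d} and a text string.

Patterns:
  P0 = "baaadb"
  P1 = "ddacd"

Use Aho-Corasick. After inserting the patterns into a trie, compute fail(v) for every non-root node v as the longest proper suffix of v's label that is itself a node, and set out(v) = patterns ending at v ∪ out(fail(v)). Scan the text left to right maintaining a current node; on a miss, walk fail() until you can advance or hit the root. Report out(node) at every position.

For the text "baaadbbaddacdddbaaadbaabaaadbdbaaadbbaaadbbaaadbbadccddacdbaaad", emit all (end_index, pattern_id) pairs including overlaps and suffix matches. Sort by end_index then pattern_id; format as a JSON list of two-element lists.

Construct AC machine:
Trie nodes:
  0='ε' goto b→1 d→7
  1='b' goto a→2
  2='ba' goto a→3
  3='baa' goto a→4
  4='baaa' goto d→5
  5='baaad' goto b→6
  6='baaadb' goto ·  [P0 ends]
  7='d' goto d→8
  8='dd' goto a→9
  9='dda' goto c→10
  10='ddac' goto d→11
  11='ddacd' goto ·  [P1 ends]

BFS fail/out derivation:
  fail(1) 'b': from fail(0)=0 chase 'b': 0 ⇒ 0;  out=∅∪out(0)=∅
  fail(7) 'd': from fail(0)=0 chase 'd': 0 ⇒ 0;  out=∅∪out(0)=∅
  fail(2) 'ba': from fail(1)=0 chase 'a': 0 ⇒ 0;  out=∅∪out(0)=∅
  fail(8) 'dd': from fail(7)=0 chase 'd': 0 ⇒ 7;  out=∅∪out(7)=∅
  fail(3) 'baa': from fail(2)=0 chase 'a': 0 ⇒ 0;  out=∅∪out(0)=∅
  fail(9) 'dda': from fail(8)=7 chase 'a': 7→0 ⇒ 0;  out=∅∪out(0)=∅
  fail(4) 'baaa': from fail(3)=0 chase 'a': 0 ⇒ 0;  out=∅∪out(0)=∅
  fail(10) 'ddac': from fail(9)=0 chase 'c': 0 ⇒ 0;  out=∅∪out(0)=∅
  fail(5) 'baaad': from fail(4)=0 chase 'd': 0 ⇒ 7;  out=∅∪out(7)=∅
  fail(11) 'ddacd': from fail(10)=0 chase 'd': 0 ⇒ 7;  out={1}∪out(7)={1}
  fail(6) 'baaadb': from fail(5)=7 chase 'b': 7→0 ⇒ 1;  out={0}∪out(1)={0}

Run:
pos 0 'b': at 1
pos 1 'a': at 2
pos 2 'a': at 3
pos 3 'a': at 4
pos 4 'd': at 5
pos 5 'b': at 6  emit P0@[0:5]
pos 6 'b': at 1 (via fail)
pos 7 'a': at 2
pos 8 'd': at 7 (via fail)
pos 9 'd': at 8
pos 10 'a': at 9
pos 11 'c': at 10
pos 12 'd': at 11  emit P1@[8:12]
pos 13 'd': at 8 (via fail)
pos 14 'd': at 8 (via fail)
pos 15 'b': at 1 (via fail)
pos 16 'a': at 2
pos 17 'a': at 3
pos 18 'a': at 4
pos 19 'd': at 5
pos 20 'b': at 6  emit P0@[15:20]
pos 21 'a': at 2 (via fail)
pos 22 'a': at 3
pos 23 'b': at 1 (via fail)
pos 24 'a': at 2
pos 25 'a': at 3
pos 26 'a': at 4
pos 27 'd': at 5
pos 28 'b': at 6  emit P0@[23:28]
pos 29 'd': at 7 (via fail)
pos 30 'b': at 1 (via fail)
pos 31 'a': at 2
pos 32 'a': at 3
pos 33 'a': at 4
pos 34 'd': at 5
pos 35 'b': at 6  emit P0@[30:35]
pos 36 'b': at 1 (via fail)
pos 37 'a': at 2
pos 38 'a': at 3
pos 39 'a': at 4
pos 40 'd': at 5
pos 41 'b': at 6  emit P0@[36:41]
pos 42 'b': at 1 (via fail)
pos 43 'a': at 2
pos 44 'a': at 3
pos 45 'a': at 4
pos 46 'd': at 5
pos 47 'b': at 6  emit P0@[42:47]
pos 48 'b': at 1 (via fail)
pos 49 'a': at 2
pos 50 'd': at 7 (via fail)
pos 51 'c': at 0 (via fail)
pos 52 'c': at 0
pos 53 'd': at 7
pos 54 'd': at 8
pos 55 'a': at 9
pos 56 'c': at 10
pos 57 'd': at 11  emit P1@[53:57]
pos 58 'b': at 1 (via fail)
pos 59 'a': at 2
pos 60 'a': at 3
pos 61 'a': at 4
pos 62 'd': at 5

All matches (sorted): [[5,0],[12,1],[20,0],[28,0],[35,0],[41,0],[47,0],[57,1]]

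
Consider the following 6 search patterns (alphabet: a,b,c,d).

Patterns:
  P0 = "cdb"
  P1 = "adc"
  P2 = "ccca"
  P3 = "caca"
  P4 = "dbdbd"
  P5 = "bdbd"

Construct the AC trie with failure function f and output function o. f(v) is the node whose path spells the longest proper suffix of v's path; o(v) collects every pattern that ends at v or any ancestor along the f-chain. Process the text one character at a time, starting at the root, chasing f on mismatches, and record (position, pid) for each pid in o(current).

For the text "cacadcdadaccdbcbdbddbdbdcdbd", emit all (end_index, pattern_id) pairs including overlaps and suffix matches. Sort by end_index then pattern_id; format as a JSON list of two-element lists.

Build:
Trie nodes:
  0='ε' goto a→4 b→18 c→1 d→13
  1='c' goto a→10 c→7 d→2
  2='cd' goto b→3
  3='cdb' goto ·  [P0 ends]
  4='a' goto d→5
  5='ad' goto c→6
  6='adc' goto ·  [P1 ends]
  7='cc' goto c→8
  8='ccc' goto a→9
  9='ccca' goto ·  [P2 ends]
  10='ca' goto c→11
  11='cac' goto a→12
  12='caca' goto ·  [P3 ends]
  13='d' goto b→14
  14='db' goto d→15
  15='dbd' goto b→16
  16='dbdb' goto d→17
  17='dbdbd' goto ·  [P4 ends]
  18='b' goto d→19
  19='bd' goto b→20
  20='bdb' goto d→21
  21='bdbd' goto ·  [P5 ends]

BFS fail/out derivation:
  fail(1) 'c': from fail(0)=0 chase 'c': 0 ⇒ 0;  out=∅∪out(0)=∅
  fail(4) 'a': from fail(0)=0 chase 'a': 0 ⇒ 0;  out=∅∪out(0)=∅
  fail(13) 'd': from fail(0)=0 chase 'd': 0 ⇒ 0;  out=∅∪out(0)=∅
  fail(18) 'b': from fail(0)=0 chase 'b': 0 ⇒ 0;  out=∅∪out(0)=∅
  fail(2) 'cd': from fail(1)=0 chase 'd': 0 ⇒ 13;  out=∅∪out(13)=∅
  fail(5) 'ad': from fail(4)=0 chase 'd': 0 ⇒ 13;  out=∅∪out(13)=∅
  fail(7) 'cc': from fail(1)=0 chase 'c': 0 ⇒ 1;  out=∅∪out(1)=∅
  fail(10) 'ca': from fail(1)=0 chase 'a': 0 ⇒ 4;  out=∅∪out(4)=∅
  fail(14) 'db': from fail(13)=0 chase 'b': 0 ⇒ 18;  out=∅∪out(18)=∅
  fail(19) 'bd': from fail(18)=0 chase 'd': 0 ⇒ 13;  out=∅∪out(13)=∅
  fail(3) 'cdb': from fail(2)=13 chase 'b': 13 ⇒ 14;  out={0}∪out(14)={0}
  fail(6) 'adc': from fail(5)=13 chase 'c': 13→0 ⇒ 1;  out={1}∪out(1)={1}
  fail(8) 'ccc': from fail(7)=1 chase 'c': 1 ⇒ 7;  out=∅∪out(7)=∅
  fail(11) 'cac': from fail(10)=4 chase 'c': 4→0 ⇒ 1;  out=∅∪out(1)=∅
  fail(15) 'dbd': from fail(14)=18 chase 'd': 18 ⇒ 19;  out=∅∪out(19)=∅
  fail(20) 'bdb': from fail(19)=13 chase 'b': 13 ⇒ 14;  out=∅∪out(14)=∅
  fail(9) 'ccca': from fail(8)=7 chase 'a': 7→1 ⇒ 10;  out={2}∪out(10)={2}
  fail(12) 'caca': from fail(11)=1 chase 'a': 1 ⇒ 10;  out={3}∪out(10)={3}
  fail(16) 'dbdb': from fail(15)=19 chase 'b': 19 ⇒ 20;  out=∅∪out(20)=∅
  fail(21) 'bdbd': from fail(20)=14 chase 'd': 14 ⇒ 15;  out={5}∪out(15)={5}
  fail(17) 'dbdbd': from fail(16)=20 chase 'd': 20 ⇒ 21;  out={4}∪out(21)={4,5}

Run:
pos 0 'c': at 1
pos 1 'a': at 10
pos 2 'c': at 11
pos 3 'a': at 12  → match P3@[0:3]
pos 4 'd': at 5 (fail-walked)
pos 5 'c': at 6  → match P1@[3:5]
pos 6 'd': at 2 (fail-walked)
pos 7 'a': at 4 (fail-walked)
pos 8 'd': at 5
pos 9 'a': at 4 (fail-walked)
pos 10 'c': at 1 (fail-walked)
pos 11 'c': at 7
pos 12 'd': at 2 (fail-walked)
pos 13 'b': at 3  → match P0@[11:13]
pos 14 'c': at 1 (fail-walked)
pos 15 'b': at 18 (fail-walked)
pos 16 'd': at 19
pos 17 'b': at 20
pos 18 'd': at 21  → match P5@[15:18]
pos 19 'd': at 13 (fail-walked)
pos 20 'b': at 14
pos 21 'd': at 15
pos 22 'b': at 16
pos 23 'd': at 17  → match P4@[19:23],P5@[20:23]
pos 24 'c': at 1 (fail-walked)
pos 25 'd': at 2
pos 26 'b': at 3  → match P0@[24:26]
pos 27 'd': at 15 (fail-walked)

Matches: [[3,3],[5,1],[13,0],[18,5],[23,4],[23,5],[26,0]]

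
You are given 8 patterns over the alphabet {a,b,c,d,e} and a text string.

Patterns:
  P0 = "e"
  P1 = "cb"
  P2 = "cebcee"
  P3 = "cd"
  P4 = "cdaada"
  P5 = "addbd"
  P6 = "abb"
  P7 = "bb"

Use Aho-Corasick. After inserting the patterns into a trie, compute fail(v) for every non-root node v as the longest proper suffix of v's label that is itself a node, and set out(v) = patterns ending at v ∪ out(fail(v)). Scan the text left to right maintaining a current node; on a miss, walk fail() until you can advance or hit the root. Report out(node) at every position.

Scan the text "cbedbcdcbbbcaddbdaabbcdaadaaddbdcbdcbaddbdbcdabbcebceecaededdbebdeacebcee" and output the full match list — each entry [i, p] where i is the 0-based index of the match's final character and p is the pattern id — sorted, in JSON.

Build:
Trie (insert patterns):
  n0 'ε': a→14 b→21 c→2 e→1
  n1 'e': ·  [P0 ends]
  n2 'c': b→3 d→9 e→4
  n3 'cb': ·  [P1 ends]
  n4 'ce': b→5
  n5 'ceb': c→6
  n6 'cebc': e→7
  n7 'cebce': e→8
  n8 'cebcee': ·  [P2 ends]
  n9 'cd': a→10  [P3 ends]
  n10 'cda': a→11
  n11 'cdaa': d→12
  n12 'cdaad': a→13
  n13 'cdaada': ·  [P4 ends]
  n14 'a': b→19 d→15
  n15 'ad': d→16
  n16 'add': b→17
  n17 'addb': d→18
  n18 'addbd': ·  [P5 ends]
  n19 'ab': b→20
  n20 'abb': ·  [P6 ends]
  n21 'b': b→22
  n22 'bb': ·  [P7 ends]

BFS fail/out derivation:
  n1('e'): parent n0 fail=0; on 'e' 0 → fail=0;  out {0}∪∅={0}
  n2('c'): parent n0 fail=0; on 'c' 0 → fail=0;  out ∅∪∅=∅
  n14('a'): parent n0 fail=0; on 'a' 0 → fail=0;  out ∅∪∅=∅
  n21('b'): parent n0 fail=0; on 'b' 0 → fail=0;  out ∅∪∅=∅
  n3('cb'): parent n2 fail=0; on 'b' 0 → fail=21;  out {1}∪∅={1}
  n4('ce'): parent n2 fail=0; on 'e' 0 → fail=1;  out ∅∪{0}={0}
  n9('cd'): parent n2 fail=0; on 'd' 0 → fail=0;  out {3}∪∅={3}
  n15('ad'): parent n14 fail=0; on 'd' 0 → fail=0;  out ∅∪∅=∅
  n19('ab'): parent n14 fail=0; on 'b' 0 → fail=21;  out ∅∪∅=∅
  n22('bb'): parent n21 fail=0; on 'b' 0 → fail=21;  out {7}∪∅={7}
  n5('ceb'): parent n4 fail=1; on 'b' 1→0 → fail=21;  out ∅∪∅=∅
  n10('cda'): parent n9 fail=0; on 'a' 0 → fail=14;  out ∅∪∅=∅
  n16('add'): parent n15 fail=0; on 'd' 0 → fail=0;  out ∅∪∅=∅
  n20('abb'): parent n19 fail=21; on 'b' 21 → fail=22;  out {6}∪{7}={6,7}
  n6('cebc'): parent n5 fail=21; on 'c' 21→0 → fail=2;  out ∅∪∅=∅
  n11('cdaa'): parent n10 fail=14; on 'a' 14→0 → fail=14;  out ∅∪∅=∅
  n17('addb'): parent n16 fail=0; on 'b' 0 → fail=21;  out ∅∪∅=∅
  n7('cebce'): parent n6 fail=2; on 'e' 2 → fail=4;  out ∅∪{0}={0}
  n12('cdaad'): parent n11 fail=14; on 'd' 14 → fail=15;  out ∅∪∅=∅
  n18('addbd'): parent n17 fail=21; on 'd' 21→0 → fail=0;  out {5}∪∅={5}
  n8('cebcee'): parent n7 fail=4; on 'e' 4→1→0 → fail=1;  out {2}∪{0}={0,2}
  n13('cdaada'): parent n12 fail=15; on 'a' 15→0 → fail=14;  out {4}∪∅={4}

Scan:
i=0 'c': node 0→2
i=1 'b': node 2→3  emit P1@[0:1]
i=2 'e': node 3→1 ·f  emit P0@[2:2]
i=3 'd': node 1→0 ·f
i=4 'b': node 0→21
i=5 'c': node 21→2 ·f
i=6 'd': node 2→9  emit P3@[5:6]
i=7 'c': node 9→2 ·f
i=8 'b': node 2→3  emit P1@[7:8]
i=9 'b': node 3→22 ·f  emit P7@[8:9]
i=10 'b': node 22→22 ·f  emit P7@[9:10]
i=11 'c': node 22→2 ·f
i=12 'a': node 2→14 ·f
i=13 'd': node 14→15
i=14 'd': node 15→16
i=15 'b': node 16→17
i=16 'd': node 17→18  emit P5@[12:16]
i=17 'a': node 18→14 ·f
i=18 'a': node 14→14 ·f
i=19 'b': node 14→19
i=20 'b': node 19→20  emit P6@[18:20],P7@[19:20]
i=21 'c': node 20→2 ·f
i=22 'd': node 2→9  emit P3@[21:22]
i=23 'a': node 9→10
i=24 'a': node 10→11
i=25 'd': node 11→12
i=26 'a': node 12→13  emit P4@[21:26]
i=27 'a': node 13→14 ·f
i=28 'd': node 14→15
i=29 'd': node 15→16
i=30 'b': node 16→17
i=31 'd': node 17→18  emit P5@[27:31]
i=32 'c': node 18→2 ·f
i=33 'b': node 2→3  emit P1@[32:33]
i=34 'd': node 3→0 ·f
i=35 'c': node 0→2
i=36 'b': node 2→3  emit P1@[35:36]
i=37 'a': node 3→14 ·f
i=38 'd': node 14→15
i=39 'd': node 15→16
i=40 'b': node 16→17
i=41 'd': node 17→18  emit P5@[37:41]
i=42 'b': node 18→21 ·f
i=43 'c': node 21→2 ·f
i=44 'd': node 2→9  emit P3@[43:44]
i=45 'a': node 9→10
i=46 'b': node 10→19 ·f
i=47 'b': node 19→20  emit P6@[45:47],P7@[46:47]
i=48 'c': node 20→2 ·f
i=49 'e': node 2→4  emit P0@[49:49]
i=50 'b': node 4→5
i=51 'c': node 5→6
i=52 'e': node 6→7  emit P0@[52:52]
i=53 'e': node 7→8  emit P0@[53:53],P2@[48:53]
i=54 'c': node 8→2 ·f
i=55 'a': node 2→14 ·f
i=56 'e': node 14→1 ·f  emit P0@[56:56]
i=57 'd': node 1→0 ·f
i=58 'e': node 0→1  emit P0@[58:58]
i=59 'd': node 1→0 ·f
i=60 'd': node 0→0
i=61 'b': node 0→21
i=62 'e': node 21→1 ·f  emit P0@[62:62]
i=63 'b': node 1→21 ·f
i=64 'd': node 21→0 ·f
i=65 'e': node 0→1  emit P0@[65:65]
i=66 'a': node 1→14 ·f
i=67 'c': node 14→2 ·f
i=68 'e': node 2→4  emit P0@[68:68]
i=69 'b': node 4→5
i=70 'c': node 5→6
i=71 'e': node 6→7  emit P0@[71:71]
i=72 'e': node 7→8  emit P0@[72:72],P2@[67:72]

Result: [[1,1],[2,0],[6,3],[8,1],[9,7],[10,7],[16,5],[20,6],[20,7],[22,3],[26,4],[31,5],[33,1],[36,1],[41,5],[44,3],[47,6],[47,7],[49,0],[52,0],[53,0],[53,2],[56,0],[58,0],[62,0],[65,0],[68,0],[71,0],[72,0],[72,2]]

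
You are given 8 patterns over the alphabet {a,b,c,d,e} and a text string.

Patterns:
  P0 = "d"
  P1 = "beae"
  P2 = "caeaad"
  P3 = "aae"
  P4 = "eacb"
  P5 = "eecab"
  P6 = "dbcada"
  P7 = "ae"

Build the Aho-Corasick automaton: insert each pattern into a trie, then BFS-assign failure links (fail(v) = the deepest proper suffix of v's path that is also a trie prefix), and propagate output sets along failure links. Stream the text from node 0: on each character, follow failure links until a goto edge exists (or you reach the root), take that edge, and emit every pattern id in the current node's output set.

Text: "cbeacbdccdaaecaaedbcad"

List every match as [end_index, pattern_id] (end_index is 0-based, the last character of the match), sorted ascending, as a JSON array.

Construct AC machine:
Trie nodes:
  n0 'ε': a→12 b→2 c→6 d→1 e→15
  n1 'd': b→23  ←P0
  n2 'b': e→3
  n3 'be': a→4
  n4 'bea': e→5
  n5 'beae': ·  ←P1
  n6 'c': a→7
  n7 'ca': e→8
  n8 'cae': a→9
  n9 'caea': a→10
  n10 'caeaa': d→11
  n11 'caeaad': ·  ←P2
  n12 'a': a→13 e→28
  n13 'aa': e→14
  n14 'aae': ·  ←P3
  n15 'e': a→16 e→19
  n16 'ea': c→17
  n17 'eac': b→18
  n18 'eacb': ·  ←P4
  n19 'ee': c→20
  n20 'eec': a→21
  n21 'eeca': b→22
  n22 'eecab': ·  ←P5
  n23 'db': c→24
  n24 'dbc': a→25
  n25 'dbca': d→26
  n26 'dbcad': a→27
  n27 'dbcada': ·  ←P6
  n28 'ae': ·  ←P7

Failure links (BFS by depth):
  fail(1) 'd': from fail(0)=0 chase 'd': 0 ⇒ 0;  out={0}∪out(0)={0}
  fail(2) 'b': from fail(0)=0 chase 'b': 0 ⇒ 0;  out=∅∪out(0)=∅
  fail(6) 'c': from fail(0)=0 chase 'c': 0 ⇒ 0;  out=∅∪out(0)=∅
  fail(12) 'a': from fail(0)=0 chase 'a': 0 ⇒ 0;  out=∅∪out(0)=∅
  fail(15) 'e': from fail(0)=0 chase 'e': 0 ⇒ 0;  out=∅∪out(0)=∅
  fail(3) 'be': from fail(2)=0 chase 'e': 0 ⇒ 15;  out=∅∪out(15)=∅
  fail(7) 'ca': from fail(6)=0 chase 'a': 0 ⇒ 12;  out=∅∪out(12)=∅
  fail(13) 'aa': from fail(12)=0 chase 'a': 0 ⇒ 12;  out=∅∪out(12)=∅
  fail(16) 'ea': from fail(15)=0 chase 'a': 0 ⇒ 12;  out=∅∪out(12)=∅
  fail(19) 'ee': from fail(15)=0 chase 'e': 0 ⇒ 15;  out=∅∪out(15)=∅
  fail(23) 'db': from fail(1)=0 chase 'b': 0 ⇒ 2;  out=∅∪out(2)=∅
  fail(28) 'ae': from fail(12)=0 chase 'e': 0 ⇒ 15;  out={7}∪out(15)={7}
  fail(4) 'bea': from fail(3)=15 chase 'a': 15 ⇒ 16;  out=∅∪out(16)=∅
  fail(8) 'cae': from fail(7)=12 chase 'e': 12 ⇒ 28;  out=∅∪out(28)={7}
  fail(14) 'aae': from fail(13)=12 chase 'e': 12 ⇒ 28;  out={3}∪out(28)={3,7}
  fail(17) 'eac': from fail(16)=12 chase 'c': 12→0 ⇒ 6;  out=∅∪out(6)=∅
  fail(20) 'eec': from fail(19)=15 chase 'c': 15→0 ⇒ 6;  out=∅∪out(6)=∅
  fail(24) 'dbc': from fail(23)=2 chase 'c': 2→0 ⇒ 6;  out=∅∪out(6)=∅
  fail(5) 'beae': from fail(4)=16 chase 'e': 16→12 ⇒ 28;  out={1}∪out(28)={1,7}
  fail(9) 'caea': from fail(8)=28 chase 'a': 28→15 ⇒ 16;  out=∅∪out(16)=∅
  fail(18) 'eacb': from fail(17)=6 chase 'b': 6→0 ⇒ 2;  out={4}∪out(2)={4}
  fail(21) 'eeca': from fail(20)=6 chase 'a': 6 ⇒ 7;  out=∅∪out(7)=∅
  fail(25) 'dbca': from fail(24)=6 chase 'a': 6 ⇒ 7;  out=∅∪out(7)=∅
  fail(10) 'caeaa': from fail(9)=16 chase 'a': 16→12 ⇒ 13;  out=∅∪out(13)=∅
  fail(22) 'eecab': from fail(21)=7 chase 'b': 7→12→0 ⇒ 2;  out={5}∪out(2)={5}
  fail(26) 'dbcad': from fail(25)=7 chase 'd': 7→12→0 ⇒ 1;  out=∅∪out(1)={0}
  fail(11) 'caeaad': from fail(10)=13 chase 'd': 13→12→0 ⇒ 1;  out={2}∪out(1)={0,2}
  fail(27) 'dbcada': from fail(26)=1 chase 'a': 1→0 ⇒ 12;  out={6}∪out(12)={6}

Run:
i=0 'c': node 0→6
i=1 'b': node 6→2 (fail-walked)
i=2 'e': node 2→3
i=3 'a': node 3→4
i=4 'c': node 4→17 (fail-walked)
i=5 'b': node 17→18  ** P4@[2:5]
i=6 'd': node 18→1 (fail-walked)  ** P0@[6:6]
i=7 'c': node 1→6 (fail-walked)
i=8 'c': node 6→6 (fail-walked)
i=9 'd': node 6→1 (fail-walked)  ** P0@[9:9]
i=10 'a': node 1→12 (fail-walked)
i=11 'a': node 12→13
i=12 'e': node 13→14  ** P3@[10:12],P7@[11:12]
i=13 'c': node 14→6 (fail-walked)
i=14 'a': node 6→7
i=15 'a': node 7→13 (fail-walked)
i=16 'e': node 13→14  ** P3@[14:16],P7@[15:16]
i=17 'd': node 14→1 (fail-walked)  ** P0@[17:17]
i=18 'b': node 1→23
i=19 'c': node 23→24
i=20 'a': node 24→25
i=21 'd': node 25→26  ** P0@[21:21]

All matches (sorted): [[5,4],[6,0],[9,0],[12,3],[12,7],[16,3],[16,7],[17,0],[21,0]]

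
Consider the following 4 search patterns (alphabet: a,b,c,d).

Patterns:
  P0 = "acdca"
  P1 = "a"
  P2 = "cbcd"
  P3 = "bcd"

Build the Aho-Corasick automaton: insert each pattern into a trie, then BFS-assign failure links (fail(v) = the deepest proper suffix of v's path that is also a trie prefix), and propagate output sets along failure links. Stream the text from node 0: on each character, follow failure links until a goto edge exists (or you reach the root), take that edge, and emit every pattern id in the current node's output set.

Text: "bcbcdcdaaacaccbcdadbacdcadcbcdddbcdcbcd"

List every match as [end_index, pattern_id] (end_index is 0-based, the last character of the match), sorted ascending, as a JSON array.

Construct AC machine:
Trie (insert patterns):
  0='ε' goto a→1 b→10 c→6
  1='a' goto c→2  [P1 ends]
  2='ac' goto d→3
  3='acd' goto c→4
  4='acdc' goto a→5
  5='acdca' goto ·  [P0 ends]
  6='c' goto b→7
  7='cb' goto c→8
  8='cbc' goto d→9
  9='cbcd' goto ·  [P2 ends]
  10='b' goto c→11
  11='bc' goto d→12
  12='bcd' goto ·  [P3 ends]

BFS fail/out derivation:
  fail(1) 'a': from fail(0)=0 chase 'a': 0 ⇒ 0;  out={1}∪out(0)={1}
  fail(6) 'c': from fail(0)=0 chase 'c': 0 ⇒ 0;  out=∅∪out(0)=∅
  fail(10) 'b': from fail(0)=0 chase 'b': 0 ⇒ 0;  out=∅∪out(0)=∅
  fail(2) 'ac': from fail(1)=0 chase 'c': 0 ⇒ 6;  out=∅∪out(6)=∅
  fail(7) 'cb': from fail(6)=0 chase 'b': 0 ⇒ 10;  out=∅∪out(10)=∅
  fail(11) 'bc': from fail(10)=0 chase 'c': 0 ⇒ 6;  out=∅∪out(6)=∅
  fail(3) 'acd': from fail(2)=6 chase 'd': 6→0 ⇒ 0;  out=∅∪out(0)=∅
  fail(8) 'cbc': from fail(7)=10 chase 'c': 10 ⇒ 11;  out=∅∪out(11)=∅
  fail(12) 'bcd': from fail(11)=6 chase 'd': 6→0 ⇒ 0;  out={3}∪out(0)={3}
  fail(4) 'acdc': from fail(3)=0 chase 'c': 0 ⇒ 6;  out=∅∪out(6)=∅
  fail(9) 'cbcd': from fail(8)=11 chase 'd': 11 ⇒ 12;  out={2}∪out(12)={2,3}
  fail(5) 'acdca': from fail(4)=6 chase 'a': 6→0 ⇒ 1;  out={0}∪out(1)={0,1}

Run:
pos 0 'b': at 10
pos 1 'c': at 11
pos 2 'b': at 7 (via fail)
pos 3 'c': at 8
pos 4 'd': at 9  ** P2@[1:4],P3@[2:4]
pos 5 'c': at 6 (via fail)
pos 6 'd': at 0 (via fail)
pos 7 'a': at 1  ** P1@[7:7]
pos 8 'a': at 1 (via fail)  ** P1@[8:8]
pos 9 'a': at 1 (via fail)  ** P1@[9:9]
pos 10 'c': at 2
pos 11 'a': at 1 (via fail)  ** P1@[11:11]
pos 12 'c': at 2
pos 13 'c': at 6 (via fail)
pos 14 'b': at 7
pos 15 'c': at 8
pos 16 'd': at 9  ** P2@[13:16],P3@[14:16]
pos 17 'a': at 1 (via fail)  ** P1@[17:17]
pos 18 'd': at 0 (via fail)
pos 19 'b': at 10
pos 20 'a': at 1 (via fail)  ** P1@[20:20]
pos 21 'c': at 2
pos 22 'd': at 3
pos 23 'c': at 4
pos 24 'a': at 5  ** P0@[20:24],P1@[24:24]
pos 25 'd': at 0 (via fail)
pos 26 'c': at 6
pos 27 'b': at 7
pos 28 'c': at 8
pos 29 'd': at 9  ** P2@[26:29],P3@[27:29]
pos 30 'd': at 0 (via fail)
pos 31 'd': at 0
pos 32 'b': at 10
pos 33 'c': at 11
pos 34 'd': at 12  ** P3@[32:34]
pos 35 'c': at 6 (via fail)
pos 36 'b': at 7
pos 37 'c': at 8
pos 38 'd': at 9  ** P2@[35:38],P3@[36:38]

Result: [[4,2],[4,3],[7,1],[8,1],[9,1],[11,1],[16,2],[16,3],[17,1],[20,1],[24,0],[24,1],[29,2],[29,3],[34,3],[38,2],[38,3]]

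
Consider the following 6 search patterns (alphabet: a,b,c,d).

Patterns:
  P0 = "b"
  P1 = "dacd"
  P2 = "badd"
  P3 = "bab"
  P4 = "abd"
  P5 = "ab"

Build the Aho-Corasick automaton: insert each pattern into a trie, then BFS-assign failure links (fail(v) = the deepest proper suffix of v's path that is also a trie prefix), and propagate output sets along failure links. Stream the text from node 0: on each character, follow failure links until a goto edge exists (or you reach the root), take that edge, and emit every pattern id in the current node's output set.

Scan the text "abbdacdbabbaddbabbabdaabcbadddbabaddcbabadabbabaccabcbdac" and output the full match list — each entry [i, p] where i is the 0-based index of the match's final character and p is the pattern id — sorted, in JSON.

Build:
Trie nodes:
  0='ε' goto a→10 b→1 d→2
  1='b' goto a→6  [P0 ends]
  2='d' goto a→3
  3='da' goto c→4
  4='dac' goto d→5
  5='dacd' goto ·  [P1 ends]
  6='ba' goto b→9 d→7
  7='bad' goto d→8
  8='badd' goto ·  [P2 ends]
  9='bab' goto ·  [P3 ends]
  10='a' goto b→11
  11='ab' goto d→12  [P5 ends]
  12='abd' goto ·  [P4 ends]

BFS fail/out derivation:
  fail(1) 'b': from fail(0)=0 chase 'b': 0 ⇒ 0;  out={0}∪out(0)={0}
  fail(2) 'd': from fail(0)=0 chase 'd': 0 ⇒ 0;  out=∅∪out(0)=∅
  fail(10) 'a': from fail(0)=0 chase 'a': 0 ⇒ 0;  out=∅∪out(0)=∅
  fail(3) 'da': from fail(2)=0 chase 'a': 0 ⇒ 10;  out=∅∪out(10)=∅
  fail(6) 'ba': from fail(1)=0 chase 'a': 0 ⇒ 10;  out=∅∪out(10)=∅
  fail(11) 'ab': from fail(10)=0 chase 'b': 0 ⇒ 1;  out={5}∪out(1)={0,5}
  fail(4) 'dac': from fail(3)=10 chase 'c': 10→0 ⇒ 0;  out=∅∪out(0)=∅
  fail(7) 'bad': from fail(6)=10 chase 'd': 10→0 ⇒ 2;  out=∅∪out(2)=∅
  fail(9) 'bab': from fail(6)=10 chase 'b': 10 ⇒ 11;  out={3}∪out(11)={0,3,5}
  fail(12) 'abd': from fail(11)=1 chase 'd': 1→0 ⇒ 2;  out={4}∪out(2)={4}
  fail(5) 'dacd': from fail(4)=0 chase 'd': 0 ⇒ 2;  out={1}∪out(2)={1}
  fail(8) 'badd': from fail(7)=2 chase 'd': 2→0 ⇒ 2;  out={2}∪out(2)={2}

Run:
pos 0 'a': at 10
pos 1 'b': at 11  → match P0@[1:1],P5@[0:1]
pos 2 'b': at 1 (via fail)  → match P0@[2:2]
pos 3 'd': at 2 (via fail)
pos 4 'a': at 3
pos 5 'c': at 4
pos 6 'd': at 5  → match P1@[3:6]
pos 7 'b': at 1 (via fail)  → match P0@[7:7]
pos 8 'a': at 6
pos 9 'b': at 9  → match P0@[9:9],P3@[7:9],P5@[8:9]
pos 10 'b': at 1 (via fail)  → match P0@[10:10]
pos 11 'a': at 6
pos 12 'd': at 7
pos 13 'd': at 8  → match P2@[10:13]
pos 14 'b': at 1 (via fail)  → match P0@[14:14]
pos 15 'a': at 6
pos 16 'b': at 9  → match P0@[16:16],P3@[14:16],P5@[15:16]
pos 17 'b': at 1 (via fail)  → match P0@[17:17]
pos 18 'a': at 6
pos 19 'b': at 9  → match P0@[19:19],P3@[17:19],P5@[18:19]
pos 20 'd': at 12 (via fail)  → match P4@[18:20]
pos 21 'a': at 3 (via fail)
pos 22 'a': at 10 (via fail)
pos 23 'b': at 11  → match P0@[23:23],P5@[22:23]
pos 24 'c': at 0 (via fail)
pos 25 'b': at 1  → match P0@[25:25]
pos 26 'a': at 6
pos 27 'd': at 7
pos 28 'd': at 8  → match P2@[25:28]
pos 29 'd': at 2 (via fail)
pos 30 'b': at 1 (via fail)  → match P0@[30:30]
pos 31 'a': at 6
pos 32 'b': at 9  → match P0@[32:32],P3@[30:32],P5@[31:32]
pos 33 'a': at 6 (via fail)
pos 34 'd': at 7
pos 35 'd': at 8  → match P2@[32:35]
pos 36 'c': at 0 (via fail)
pos 37 'b': at 1  → match P0@[37:37]
pos 38 'a': at 6
pos 39 'b': at 9  → match P0@[39:39],P3@[37:39],P5@[38:39]
pos 40 'a': at 6 (via fail)
pos 41 'd': at 7
pos 42 'a': at 3 (via fail)
pos 43 'b': at 11 (via fail)  → match P0@[43:43],P5@[42:43]
pos 44 'b': at 1 (via fail)  → match P0@[44:44]
pos 45 'a': at 6
pos 46 'b': at 9  → match P0@[46:46],P3@[44:46],P5@[45:46]
pos 47 'a': at 6 (via fail)
pos 48 'c': at 0 (via fail)
pos 49 'c': at 0
pos 50 'a': at 10
pos 51 'b': at 11  → match P0@[51:51],P5@[50:51]
pos 52 'c': at 0 (via fail)
pos 53 'b': at 1  → match P0@[53:53]
pos 54 'd': at 2 (via fail)
pos 55 'a': at 3
pos 56 'c': at 4

Matches: [[1,0],[1,5],[2,0],[6,1],[7,0],[9,0],[9,3],[9,5],[10,0],[13,2],[14,0],[16,0],[16,3],[16,5],[17,0],[19,0],[19,3],[19,5],[20,4],[23,0],[23,5],[25,0],[28,2],[30,0],[32,0],[32,3],[32,5],[35,2],[37,0],[39,0],[39,3],[39,5],[43,0],[43,5],[44,0],[46,0],[46,3],[46,5],[51,0],[51,5],[53,0]]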